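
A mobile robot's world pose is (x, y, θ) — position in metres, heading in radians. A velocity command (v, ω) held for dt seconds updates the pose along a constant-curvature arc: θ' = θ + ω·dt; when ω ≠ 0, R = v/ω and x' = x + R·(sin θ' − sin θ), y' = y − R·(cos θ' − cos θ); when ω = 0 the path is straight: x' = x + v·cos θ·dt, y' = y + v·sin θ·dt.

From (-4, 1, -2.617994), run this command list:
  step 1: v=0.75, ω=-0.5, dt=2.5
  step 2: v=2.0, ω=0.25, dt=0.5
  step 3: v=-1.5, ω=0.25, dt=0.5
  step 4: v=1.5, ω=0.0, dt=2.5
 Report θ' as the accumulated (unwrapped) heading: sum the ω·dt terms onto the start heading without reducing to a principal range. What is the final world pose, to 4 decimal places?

(-9.2225, 3.1285, -3.6180)

step 1: θ'=-3.8680 (R=-1.5000) → pose (-5.7463, 1.1777, -3.8680)
step 2: θ'=-3.7430 (R=8.0000) → pose (-6.5334, 1.7935, -3.7430)
step 3: θ'=-3.6180 (R=-6.0000) → pose (-5.8901, 1.4088, -3.6180)
step 4: θ'=-3.6180 (straight) → pose (-9.2225, 3.1285, -3.6180)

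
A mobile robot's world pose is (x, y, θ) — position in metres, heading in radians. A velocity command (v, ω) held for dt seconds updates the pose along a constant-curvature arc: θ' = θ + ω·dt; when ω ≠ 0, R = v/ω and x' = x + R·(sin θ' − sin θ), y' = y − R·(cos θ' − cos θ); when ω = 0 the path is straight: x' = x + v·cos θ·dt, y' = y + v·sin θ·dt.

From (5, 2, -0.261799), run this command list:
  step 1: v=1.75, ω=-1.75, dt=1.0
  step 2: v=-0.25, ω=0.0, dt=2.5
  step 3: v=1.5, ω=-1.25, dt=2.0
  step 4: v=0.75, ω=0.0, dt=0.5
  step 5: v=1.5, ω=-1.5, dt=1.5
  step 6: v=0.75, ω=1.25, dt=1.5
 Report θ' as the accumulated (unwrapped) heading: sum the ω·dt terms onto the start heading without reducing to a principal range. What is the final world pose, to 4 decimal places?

(5.8842, 3.3284, -4.8868)

step 1: θ'=-2.0118 (R=-1.0000) → pose (5.6455, 0.6072, -2.0118)
step 2: θ'=-2.0118 (straight) → pose (5.9123, 1.1724, -2.0118)
step 3: θ'=-4.5118 (R=-1.2000) → pose (3.6512, 1.4455, -4.5118)
step 4: θ'=-4.5118 (straight) → pose (3.5764, 1.8130, -4.5118)
step 5: θ'=-6.7618 (R=-1.0000) → pose (5.0169, 2.8999, -6.7618)
step 6: θ'=-4.8868 (R=0.6000) → pose (5.8842, 3.3284, -4.8868)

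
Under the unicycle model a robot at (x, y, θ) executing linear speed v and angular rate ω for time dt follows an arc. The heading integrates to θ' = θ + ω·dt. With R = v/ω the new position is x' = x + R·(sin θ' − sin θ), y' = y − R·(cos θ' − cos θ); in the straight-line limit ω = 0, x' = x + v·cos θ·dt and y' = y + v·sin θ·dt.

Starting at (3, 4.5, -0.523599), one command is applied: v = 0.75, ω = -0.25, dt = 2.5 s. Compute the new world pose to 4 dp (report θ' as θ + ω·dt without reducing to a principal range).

(4.2366, 3.1312, -1.1486)

θ' = -0.5236 + -0.25·2.5 = -1.1486
R = v/ω = 0.75/-0.25 = -3.0000
x' = 3 + -3.0000·(sin -1.1486 − sin -0.5236) = 4.2366
y' = 4.5 − -3.0000·(cos -1.1486 − cos -0.5236) = 3.1312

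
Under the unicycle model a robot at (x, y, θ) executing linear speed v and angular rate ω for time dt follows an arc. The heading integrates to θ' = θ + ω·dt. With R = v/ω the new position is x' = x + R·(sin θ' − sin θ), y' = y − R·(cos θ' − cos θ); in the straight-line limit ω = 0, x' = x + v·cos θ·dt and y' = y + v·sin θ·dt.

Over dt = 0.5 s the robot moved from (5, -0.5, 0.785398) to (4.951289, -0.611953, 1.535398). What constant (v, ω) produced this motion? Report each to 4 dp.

v = -0.2500, ω = 1.5000

Δθ = 1.535398 − 0.785398 = 0.750000
ω = Δθ/dt = 0.750000/0.5 = 1.5000
R = −Δy/(cos θ' − cos θ) = -0.1667
v = R·ω = -0.1667·1.5000 = -0.2500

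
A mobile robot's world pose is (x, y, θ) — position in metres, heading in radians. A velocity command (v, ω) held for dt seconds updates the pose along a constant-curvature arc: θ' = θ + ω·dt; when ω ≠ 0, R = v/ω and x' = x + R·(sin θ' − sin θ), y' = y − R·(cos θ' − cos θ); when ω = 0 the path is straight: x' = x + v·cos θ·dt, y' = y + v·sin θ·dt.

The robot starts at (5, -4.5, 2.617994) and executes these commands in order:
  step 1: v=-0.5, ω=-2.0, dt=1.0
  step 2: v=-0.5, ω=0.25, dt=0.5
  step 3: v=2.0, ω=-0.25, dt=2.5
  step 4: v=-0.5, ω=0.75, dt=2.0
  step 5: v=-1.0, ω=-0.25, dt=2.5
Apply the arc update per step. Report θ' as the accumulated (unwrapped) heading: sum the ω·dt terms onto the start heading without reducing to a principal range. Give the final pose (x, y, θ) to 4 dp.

step 1: θ'=0.6180 (R=0.2500) → pose (5.0199, -4.9203, 0.6180)
step 2: θ'=0.7430 (R=-2.0000) → pose (4.8257, -5.0775, 0.7430)
step 3: θ'=0.1180 (R=-8.0000) → pose (9.2959, -3.0247, 0.1180)
step 4: θ'=1.6180 (R=-0.6667) → pose (8.7084, -3.7181, 1.6180)
step 5: θ'=0.9930 (R=4.0000) → pose (8.0635, -6.0916, 0.9930)

(8.0635, -6.0916, 0.9930)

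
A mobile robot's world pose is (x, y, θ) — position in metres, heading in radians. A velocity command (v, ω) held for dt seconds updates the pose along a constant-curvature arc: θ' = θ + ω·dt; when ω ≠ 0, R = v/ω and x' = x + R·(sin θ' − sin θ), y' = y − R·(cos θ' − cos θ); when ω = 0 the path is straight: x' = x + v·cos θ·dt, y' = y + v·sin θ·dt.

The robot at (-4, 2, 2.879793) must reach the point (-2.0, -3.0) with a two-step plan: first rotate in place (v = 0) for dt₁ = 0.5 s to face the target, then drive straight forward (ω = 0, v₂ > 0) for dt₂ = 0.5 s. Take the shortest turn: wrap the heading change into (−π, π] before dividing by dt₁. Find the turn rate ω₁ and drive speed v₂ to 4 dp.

heading to target = atan2(-3−2, -2−-4) = -1.1903
Δθ = wrap(-1.1903 − 2.8798) = 2.2131; ω₁ = Δθ/dt₁ = 4.4262
distance = √((-2−-4)² + (-3−2)²) = 5.3852; v₂ = distance/dt₂ = 10.7703

ω₁ = 4.4262, v₂ = 10.7703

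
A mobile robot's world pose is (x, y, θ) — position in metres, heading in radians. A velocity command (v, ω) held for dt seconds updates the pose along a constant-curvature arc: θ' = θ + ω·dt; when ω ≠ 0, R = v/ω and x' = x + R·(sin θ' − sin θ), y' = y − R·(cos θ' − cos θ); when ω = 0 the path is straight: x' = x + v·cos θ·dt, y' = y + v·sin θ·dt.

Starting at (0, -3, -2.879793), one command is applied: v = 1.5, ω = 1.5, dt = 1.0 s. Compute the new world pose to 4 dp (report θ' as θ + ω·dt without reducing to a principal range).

θ' = -2.8798 + 1.5·1.0 = -1.3798
R = v/ω = 1.5/1.5 = 1.0000
x' = 0 + 1.0000·(sin -1.3798 − sin -2.8798) = -0.7230
y' = -3 − 1.0000·(cos -1.3798 − cos -2.8798) = -4.1558

(-0.7230, -4.1558, -1.3798)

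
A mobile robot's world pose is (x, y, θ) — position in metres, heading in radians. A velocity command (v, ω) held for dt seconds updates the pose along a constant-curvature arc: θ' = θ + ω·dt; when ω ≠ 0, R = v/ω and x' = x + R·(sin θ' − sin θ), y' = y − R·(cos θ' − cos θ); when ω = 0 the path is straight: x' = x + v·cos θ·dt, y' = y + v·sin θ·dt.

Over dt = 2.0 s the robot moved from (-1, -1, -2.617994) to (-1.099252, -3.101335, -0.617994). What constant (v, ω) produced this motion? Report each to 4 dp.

v = 1.2500, ω = 1.0000

Δθ = -0.617994 − -2.617994 = 2.000000
ω = Δθ/dt = 2.000000/2.0 = 1.0000
R = −Δy/(cos θ' − cos θ) = 1.2500
v = R·ω = 1.2500·1.0000 = 1.2500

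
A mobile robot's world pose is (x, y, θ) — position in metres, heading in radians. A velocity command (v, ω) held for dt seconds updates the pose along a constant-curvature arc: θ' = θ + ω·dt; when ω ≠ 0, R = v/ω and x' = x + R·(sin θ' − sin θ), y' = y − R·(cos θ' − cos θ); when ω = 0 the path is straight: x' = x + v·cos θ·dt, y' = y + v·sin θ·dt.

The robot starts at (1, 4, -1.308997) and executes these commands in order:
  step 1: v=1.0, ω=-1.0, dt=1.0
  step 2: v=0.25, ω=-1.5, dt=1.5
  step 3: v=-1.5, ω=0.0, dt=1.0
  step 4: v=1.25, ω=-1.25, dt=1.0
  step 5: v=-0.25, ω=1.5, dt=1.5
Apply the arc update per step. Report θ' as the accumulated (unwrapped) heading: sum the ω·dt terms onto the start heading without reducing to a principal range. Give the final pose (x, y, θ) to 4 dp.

step 1: θ'=-2.3090 (R=-1.0000) → pose (0.7738, 3.0682, -2.3090)
step 2: θ'=-4.5590 (R=-0.1667) → pose (0.4858, 3.1549, -4.5590)
step 3: θ'=-4.5590 (straight) → pose (0.7150, 1.6725, -4.5590)
step 4: θ'=-5.8090 (R=-1.0000) → pose (1.2466, 2.7150, -5.8090)
step 5: θ'=-3.5590 (R=-0.1667) → pose (1.2551, 2.4143, -3.5590)

(1.2551, 2.4143, -3.5590)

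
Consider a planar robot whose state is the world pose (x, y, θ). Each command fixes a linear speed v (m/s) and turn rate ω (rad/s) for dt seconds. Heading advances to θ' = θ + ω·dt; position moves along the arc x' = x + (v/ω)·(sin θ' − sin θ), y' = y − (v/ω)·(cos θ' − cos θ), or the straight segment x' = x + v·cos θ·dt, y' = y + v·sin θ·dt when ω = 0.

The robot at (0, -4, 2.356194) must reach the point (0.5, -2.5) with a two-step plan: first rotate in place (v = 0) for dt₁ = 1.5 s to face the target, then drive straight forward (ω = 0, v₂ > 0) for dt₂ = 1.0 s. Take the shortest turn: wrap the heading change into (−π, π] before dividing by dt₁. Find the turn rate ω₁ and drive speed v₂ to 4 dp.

heading to target = atan2(-2.5−-4, 0.5−0) = 1.2490
Δθ = wrap(1.2490 − 2.3562) = -1.1071; ω₁ = Δθ/dt₁ = -0.7381
distance = √((0.5−0)² + (-2.5−-4)²) = 1.5811; v₂ = distance/dt₂ = 1.5811

ω₁ = -0.7381, v₂ = 1.5811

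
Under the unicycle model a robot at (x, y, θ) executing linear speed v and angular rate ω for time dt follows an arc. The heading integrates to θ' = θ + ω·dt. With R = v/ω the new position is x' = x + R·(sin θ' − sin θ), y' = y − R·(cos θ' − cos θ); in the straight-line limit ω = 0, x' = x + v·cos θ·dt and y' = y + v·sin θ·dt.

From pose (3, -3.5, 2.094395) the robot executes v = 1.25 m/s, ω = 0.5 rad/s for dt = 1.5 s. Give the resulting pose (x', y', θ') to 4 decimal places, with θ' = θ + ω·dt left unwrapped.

θ' = 2.0944 + 0.5·1.5 = 2.8444
R = v/ω = 1.25/0.5 = 2.5000
x' = 3 + 2.5000·(sin 2.8444 − sin 2.0944) = 1.5670
y' = -3.5 − 2.5000·(cos 2.8444 − cos 2.0944) = -2.3596

(1.5670, -2.3596, 2.8444)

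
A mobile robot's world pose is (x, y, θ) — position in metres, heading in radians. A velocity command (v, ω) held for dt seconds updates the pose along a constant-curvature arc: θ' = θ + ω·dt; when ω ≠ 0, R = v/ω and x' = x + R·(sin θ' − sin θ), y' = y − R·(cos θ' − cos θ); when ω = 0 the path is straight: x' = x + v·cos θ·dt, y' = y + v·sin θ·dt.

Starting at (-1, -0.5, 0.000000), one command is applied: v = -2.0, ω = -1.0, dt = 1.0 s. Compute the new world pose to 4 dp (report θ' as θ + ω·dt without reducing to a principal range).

(-2.6829, 0.4194, -1.0000)

θ' = 0.0000 + -1.0·1.0 = -1.0000
R = v/ω = -2.0/-1.0 = 2.0000
x' = -1 + 2.0000·(sin -1.0000 − sin 0.0000) = -2.6829
y' = -0.5 − 2.0000·(cos -1.0000 − cos 0.0000) = 0.4194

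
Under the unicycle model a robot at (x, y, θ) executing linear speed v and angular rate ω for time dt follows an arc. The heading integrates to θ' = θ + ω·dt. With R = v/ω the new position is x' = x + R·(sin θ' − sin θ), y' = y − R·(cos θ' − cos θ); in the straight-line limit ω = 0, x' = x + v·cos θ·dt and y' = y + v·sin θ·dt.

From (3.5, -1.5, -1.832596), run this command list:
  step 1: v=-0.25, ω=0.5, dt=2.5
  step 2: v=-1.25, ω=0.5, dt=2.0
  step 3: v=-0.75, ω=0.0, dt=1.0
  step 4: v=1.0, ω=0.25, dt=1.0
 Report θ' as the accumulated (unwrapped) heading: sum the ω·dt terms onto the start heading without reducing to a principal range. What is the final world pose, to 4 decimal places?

step 1: θ'=-0.5826 (R=-0.5000) → pose (3.2921, -0.9531, -0.5826)
step 2: θ'=0.4174 (R=-2.5000) → pose (0.9032, -0.7553, 0.4174)
step 3: θ'=0.4174 (straight) → pose (0.2176, -1.0593, 0.4174)
step 4: θ'=0.6674 (R=4.0000) → pose (1.0718, -0.5445, 0.6674)

(1.0718, -0.5445, 0.6674)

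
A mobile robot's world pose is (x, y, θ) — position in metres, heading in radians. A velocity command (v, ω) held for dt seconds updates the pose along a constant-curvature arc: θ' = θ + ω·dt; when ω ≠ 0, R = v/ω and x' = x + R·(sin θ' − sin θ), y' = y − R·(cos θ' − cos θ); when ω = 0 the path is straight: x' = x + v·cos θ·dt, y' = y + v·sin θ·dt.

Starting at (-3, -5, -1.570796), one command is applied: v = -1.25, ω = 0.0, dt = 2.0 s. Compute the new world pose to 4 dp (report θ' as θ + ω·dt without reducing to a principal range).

(-3.0000, -2.5000, -1.5708)

θ' = -1.5708 + 0.0·2.0 = -1.5708
ω = 0 → straight: x' = -3 + -1.25·cos(-1.5708)·2.0 = -3.0000
y' = -5 + -1.25·sin(-1.5708)·2.0 = -2.5000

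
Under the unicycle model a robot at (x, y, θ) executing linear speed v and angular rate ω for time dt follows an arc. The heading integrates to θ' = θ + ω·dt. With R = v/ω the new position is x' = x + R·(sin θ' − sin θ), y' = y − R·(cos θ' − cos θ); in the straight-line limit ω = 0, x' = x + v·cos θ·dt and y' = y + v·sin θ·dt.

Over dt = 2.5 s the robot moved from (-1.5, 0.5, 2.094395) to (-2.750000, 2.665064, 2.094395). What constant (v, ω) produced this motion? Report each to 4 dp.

v = 1.0000, ω = 0.0000

Δθ = 2.094395 − 2.094395 = 0.000000
ω = Δθ/dt = 0.000000/2.5 = 0.0000
ω = 0 → v = (Δx·cos θ + Δy·sin θ)/dt = 1.0000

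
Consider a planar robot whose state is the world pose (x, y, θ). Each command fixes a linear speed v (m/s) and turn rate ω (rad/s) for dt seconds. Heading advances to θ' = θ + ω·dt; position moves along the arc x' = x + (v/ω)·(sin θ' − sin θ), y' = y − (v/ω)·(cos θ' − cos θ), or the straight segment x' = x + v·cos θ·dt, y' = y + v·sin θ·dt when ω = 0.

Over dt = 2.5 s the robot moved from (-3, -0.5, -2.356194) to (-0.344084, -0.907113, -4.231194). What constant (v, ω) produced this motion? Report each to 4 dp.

Δθ = -4.231194 − -2.356194 = -1.875000
ω = Δθ/dt = -1.875000/2.5 = -0.7500
R = Δx/(sin θ' − sin θ) = 1.6667
v = R·ω = 1.6667·-0.7500 = -1.2500

v = -1.2500, ω = -0.7500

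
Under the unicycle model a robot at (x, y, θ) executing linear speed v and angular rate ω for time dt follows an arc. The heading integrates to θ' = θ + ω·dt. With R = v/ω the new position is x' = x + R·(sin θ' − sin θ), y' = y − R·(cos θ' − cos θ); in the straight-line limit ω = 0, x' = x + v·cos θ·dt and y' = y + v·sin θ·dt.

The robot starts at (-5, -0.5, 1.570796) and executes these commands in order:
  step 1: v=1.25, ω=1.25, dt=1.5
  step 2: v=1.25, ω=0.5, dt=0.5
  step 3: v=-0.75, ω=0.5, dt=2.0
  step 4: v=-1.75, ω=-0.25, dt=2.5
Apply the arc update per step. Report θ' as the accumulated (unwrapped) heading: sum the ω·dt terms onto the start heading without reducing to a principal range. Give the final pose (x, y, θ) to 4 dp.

(-4.7649, 5.5184, 4.0708)

step 1: θ'=3.4458 (R=1.0000) → pose (-6.2995, 0.4541, 3.4458)
step 2: θ'=3.6958 (R=2.5000) → pose (-6.8664, 0.1947, 3.6958)
step 3: θ'=4.6958 (R=-1.5000) → pose (-6.1560, 1.4453, 4.6958)
step 4: θ'=4.0708 (R=7.0000) → pose (-4.7649, 5.5184, 4.0708)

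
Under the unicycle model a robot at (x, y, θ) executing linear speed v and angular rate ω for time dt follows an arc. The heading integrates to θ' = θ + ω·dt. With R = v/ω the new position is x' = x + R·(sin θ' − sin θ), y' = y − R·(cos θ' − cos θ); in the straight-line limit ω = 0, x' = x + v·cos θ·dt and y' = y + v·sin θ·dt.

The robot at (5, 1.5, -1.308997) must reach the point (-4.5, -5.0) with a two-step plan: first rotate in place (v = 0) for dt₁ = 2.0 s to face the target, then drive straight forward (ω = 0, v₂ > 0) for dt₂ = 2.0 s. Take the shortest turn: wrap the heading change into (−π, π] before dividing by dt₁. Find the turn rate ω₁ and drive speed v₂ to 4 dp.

heading to target = atan2(-5−1.5, -4.5−5) = -2.5415
Δθ = wrap(-2.5415 − -1.3090) = -1.2325; ω₁ = Δθ/dt₁ = -0.6163
distance = √((-4.5−5)² + (-5−1.5)²) = 11.5109; v₂ = distance/dt₂ = 5.7554

ω₁ = -0.6163, v₂ = 5.7554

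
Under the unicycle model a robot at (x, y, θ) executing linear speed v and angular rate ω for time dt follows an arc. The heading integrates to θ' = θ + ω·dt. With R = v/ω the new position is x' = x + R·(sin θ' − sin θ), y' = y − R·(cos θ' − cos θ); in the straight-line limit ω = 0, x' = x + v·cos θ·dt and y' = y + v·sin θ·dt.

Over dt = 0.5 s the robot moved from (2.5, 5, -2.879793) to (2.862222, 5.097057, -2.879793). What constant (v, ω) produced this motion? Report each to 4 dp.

Δθ = -2.879793 − -2.879793 = 0.000000
ω = Δθ/dt = 0.000000/0.5 = 0.0000
ω = 0 → v = (Δx·cos θ + Δy·sin θ)/dt = -0.7500

v = -0.7500, ω = 0.0000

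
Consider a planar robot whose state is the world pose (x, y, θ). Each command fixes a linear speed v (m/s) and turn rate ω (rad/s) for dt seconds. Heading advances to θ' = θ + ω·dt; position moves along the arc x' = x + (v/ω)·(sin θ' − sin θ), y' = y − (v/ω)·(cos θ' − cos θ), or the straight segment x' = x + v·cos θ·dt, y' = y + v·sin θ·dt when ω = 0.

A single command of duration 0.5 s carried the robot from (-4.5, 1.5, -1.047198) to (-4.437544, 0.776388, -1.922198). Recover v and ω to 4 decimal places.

v = 1.5000, ω = -1.7500

Δθ = -1.922198 − -1.047198 = -0.875000
ω = Δθ/dt = -0.875000/0.5 = -1.7500
R = −Δy/(cos θ' − cos θ) = -0.8571
v = R·ω = -0.8571·-1.7500 = 1.5000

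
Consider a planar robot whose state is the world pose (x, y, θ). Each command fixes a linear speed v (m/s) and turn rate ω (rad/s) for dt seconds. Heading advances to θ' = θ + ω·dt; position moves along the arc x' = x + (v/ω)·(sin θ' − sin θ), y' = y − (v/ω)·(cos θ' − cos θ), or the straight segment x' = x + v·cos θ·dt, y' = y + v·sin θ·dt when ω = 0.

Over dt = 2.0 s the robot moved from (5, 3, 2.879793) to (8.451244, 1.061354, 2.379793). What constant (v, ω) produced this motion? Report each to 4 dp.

Δθ = 2.379793 − 2.879793 = -0.500000
ω = Δθ/dt = -0.500000/2.0 = -0.2500
R = Δx/(sin θ' − sin θ) = 8.0000
v = R·ω = 8.0000·-0.2500 = -2.0000

v = -2.0000, ω = -0.2500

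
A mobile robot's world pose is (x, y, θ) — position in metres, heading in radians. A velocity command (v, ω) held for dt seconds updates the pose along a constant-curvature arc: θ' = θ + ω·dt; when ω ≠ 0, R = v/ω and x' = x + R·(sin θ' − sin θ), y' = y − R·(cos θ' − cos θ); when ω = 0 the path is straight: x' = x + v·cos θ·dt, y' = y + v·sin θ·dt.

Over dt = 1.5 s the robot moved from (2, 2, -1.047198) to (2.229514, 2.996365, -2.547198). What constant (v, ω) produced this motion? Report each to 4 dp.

v = -0.7500, ω = -1.0000

Δθ = -2.547198 − -1.047198 = -1.500000
ω = Δθ/dt = -1.500000/1.5 = -1.0000
R = −Δy/(cos θ' − cos θ) = 0.7500
v = R·ω = 0.7500·-1.0000 = -0.7500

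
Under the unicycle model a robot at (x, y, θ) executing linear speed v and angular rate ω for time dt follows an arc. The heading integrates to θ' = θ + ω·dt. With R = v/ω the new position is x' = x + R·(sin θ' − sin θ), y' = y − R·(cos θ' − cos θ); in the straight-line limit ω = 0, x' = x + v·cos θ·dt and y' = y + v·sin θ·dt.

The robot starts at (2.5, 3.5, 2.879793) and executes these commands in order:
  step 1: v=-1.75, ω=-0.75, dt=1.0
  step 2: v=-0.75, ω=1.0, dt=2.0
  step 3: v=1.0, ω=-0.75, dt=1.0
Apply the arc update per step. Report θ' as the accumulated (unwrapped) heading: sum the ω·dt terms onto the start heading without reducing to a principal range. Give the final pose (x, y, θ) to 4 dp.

(4.3376, 1.9066, 3.3798)

step 1: θ'=2.1298 (R=2.3333) → pose (3.8743, 2.4836, 2.1298)
step 2: θ'=4.1298 (R=-0.7500) → pose (5.1364, 2.4687, 4.1298)
step 3: θ'=3.3798 (R=-1.3333) → pose (4.3376, 1.9066, 3.3798)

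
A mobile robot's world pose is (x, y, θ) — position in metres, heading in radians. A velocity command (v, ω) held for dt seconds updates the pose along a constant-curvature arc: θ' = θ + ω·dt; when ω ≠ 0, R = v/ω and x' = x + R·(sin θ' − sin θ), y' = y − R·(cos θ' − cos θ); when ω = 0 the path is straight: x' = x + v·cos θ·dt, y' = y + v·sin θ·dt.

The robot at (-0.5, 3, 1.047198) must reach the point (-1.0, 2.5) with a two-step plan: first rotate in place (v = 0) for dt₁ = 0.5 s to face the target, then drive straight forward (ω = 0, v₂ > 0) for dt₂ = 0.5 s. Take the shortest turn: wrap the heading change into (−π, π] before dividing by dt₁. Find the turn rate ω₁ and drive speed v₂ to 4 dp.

ω₁ = 5.7596, v₂ = 1.4142

heading to target = atan2(2.5−3, -1−-0.5) = -2.3562
Δθ = wrap(-2.3562 − 1.0472) = 2.8798; ω₁ = Δθ/dt₁ = 5.7596
distance = √((-1−-0.5)² + (2.5−3)²) = 0.7071; v₂ = distance/dt₂ = 1.4142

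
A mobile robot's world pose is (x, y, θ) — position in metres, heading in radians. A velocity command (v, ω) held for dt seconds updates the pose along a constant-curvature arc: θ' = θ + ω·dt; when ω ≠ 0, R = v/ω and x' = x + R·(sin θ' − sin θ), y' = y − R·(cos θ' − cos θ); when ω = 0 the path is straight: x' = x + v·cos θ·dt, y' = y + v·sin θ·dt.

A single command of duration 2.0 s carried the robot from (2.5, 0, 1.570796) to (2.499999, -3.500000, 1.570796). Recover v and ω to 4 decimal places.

Δθ = 1.570796 − 1.570796 = 0.000000
ω = Δθ/dt = 0.000000/2.0 = 0.0000
ω = 0 → v = (Δx·cos θ + Δy·sin θ)/dt = -1.7500

v = -1.7500, ω = 0.0000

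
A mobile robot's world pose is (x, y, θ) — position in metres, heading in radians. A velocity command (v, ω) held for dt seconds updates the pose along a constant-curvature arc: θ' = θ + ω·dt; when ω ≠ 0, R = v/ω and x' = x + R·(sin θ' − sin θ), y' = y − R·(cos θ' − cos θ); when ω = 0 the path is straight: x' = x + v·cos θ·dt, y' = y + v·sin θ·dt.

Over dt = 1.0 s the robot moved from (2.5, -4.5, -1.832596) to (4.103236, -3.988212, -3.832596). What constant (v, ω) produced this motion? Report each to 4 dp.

v = -2.0000, ω = -2.0000

Δθ = -3.832596 − -1.832596 = -2.000000
ω = Δθ/dt = -2.000000/1.0 = -2.0000
R = Δx/(sin θ' − sin θ) = 1.0000
v = R·ω = 1.0000·-2.0000 = -2.0000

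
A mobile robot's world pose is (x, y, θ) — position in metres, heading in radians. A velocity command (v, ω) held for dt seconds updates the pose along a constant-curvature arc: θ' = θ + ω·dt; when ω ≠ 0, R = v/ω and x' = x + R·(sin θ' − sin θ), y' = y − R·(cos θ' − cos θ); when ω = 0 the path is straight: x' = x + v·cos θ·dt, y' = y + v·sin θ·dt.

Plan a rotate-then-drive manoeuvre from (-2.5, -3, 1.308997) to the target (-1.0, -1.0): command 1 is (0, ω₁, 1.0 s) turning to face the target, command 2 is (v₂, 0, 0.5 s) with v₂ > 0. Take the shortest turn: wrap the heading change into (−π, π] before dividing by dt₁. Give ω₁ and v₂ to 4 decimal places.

ω₁ = -0.3817, v₂ = 5.0000

heading to target = atan2(-1−-3, -1−-2.5) = 0.9273
Δθ = wrap(0.9273 − 1.3090) = -0.3817; ω₁ = Δθ/dt₁ = -0.3817
distance = √((-1−-2.5)² + (-1−-3)²) = 2.5000; v₂ = distance/dt₂ = 5.0000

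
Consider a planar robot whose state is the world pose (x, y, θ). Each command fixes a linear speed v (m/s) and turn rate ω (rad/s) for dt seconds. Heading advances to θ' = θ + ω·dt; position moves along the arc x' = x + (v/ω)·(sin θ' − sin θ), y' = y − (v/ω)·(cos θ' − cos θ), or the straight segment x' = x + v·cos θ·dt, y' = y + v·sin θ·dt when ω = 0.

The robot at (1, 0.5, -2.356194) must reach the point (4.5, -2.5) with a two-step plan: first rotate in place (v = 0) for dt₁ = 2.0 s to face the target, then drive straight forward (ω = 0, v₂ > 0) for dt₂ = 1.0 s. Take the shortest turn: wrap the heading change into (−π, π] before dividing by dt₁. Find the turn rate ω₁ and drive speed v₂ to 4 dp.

ω₁ = 0.8238, v₂ = 4.6098

heading to target = atan2(-2.5−0.5, 4.5−1) = -0.7086
Δθ = wrap(-0.7086 − -2.3562) = 1.6476; ω₁ = Δθ/dt₁ = 0.8238
distance = √((4.5−1)² + (-2.5−0.5)²) = 4.6098; v₂ = distance/dt₂ = 4.6098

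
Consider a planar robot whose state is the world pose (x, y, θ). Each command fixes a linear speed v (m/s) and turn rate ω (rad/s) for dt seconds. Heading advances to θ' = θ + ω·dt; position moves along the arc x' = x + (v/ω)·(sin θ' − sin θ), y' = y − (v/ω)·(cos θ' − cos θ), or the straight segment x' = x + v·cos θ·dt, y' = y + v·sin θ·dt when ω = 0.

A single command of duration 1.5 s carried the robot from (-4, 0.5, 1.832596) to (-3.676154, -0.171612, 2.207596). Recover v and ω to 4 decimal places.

v = -0.5000, ω = 0.2500

Δθ = 2.207596 − 1.832596 = 0.375000
ω = Δθ/dt = 0.375000/1.5 = 0.2500
R = −Δy/(cos θ' − cos θ) = -2.0000
v = R·ω = -2.0000·0.2500 = -0.5000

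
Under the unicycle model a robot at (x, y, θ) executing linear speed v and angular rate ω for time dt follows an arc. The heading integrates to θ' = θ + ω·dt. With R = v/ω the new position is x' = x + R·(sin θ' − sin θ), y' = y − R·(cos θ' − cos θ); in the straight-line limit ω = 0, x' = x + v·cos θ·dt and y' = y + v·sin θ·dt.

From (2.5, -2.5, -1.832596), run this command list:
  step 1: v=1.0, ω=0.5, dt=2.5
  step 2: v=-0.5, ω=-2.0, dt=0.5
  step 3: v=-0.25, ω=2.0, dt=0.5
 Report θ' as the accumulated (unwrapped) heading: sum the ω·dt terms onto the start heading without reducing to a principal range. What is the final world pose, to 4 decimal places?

(3.1628, -4.3701, -0.5826)

step 1: θ'=-0.5826 (R=2.0000) → pose (3.3315, -4.6877, -0.5826)
step 2: θ'=-1.5826 (R=0.2500) → pose (3.2190, -4.4760, -1.5826)
step 3: θ'=-0.5826 (R=-0.1250) → pose (3.1628, -4.3701, -0.5826)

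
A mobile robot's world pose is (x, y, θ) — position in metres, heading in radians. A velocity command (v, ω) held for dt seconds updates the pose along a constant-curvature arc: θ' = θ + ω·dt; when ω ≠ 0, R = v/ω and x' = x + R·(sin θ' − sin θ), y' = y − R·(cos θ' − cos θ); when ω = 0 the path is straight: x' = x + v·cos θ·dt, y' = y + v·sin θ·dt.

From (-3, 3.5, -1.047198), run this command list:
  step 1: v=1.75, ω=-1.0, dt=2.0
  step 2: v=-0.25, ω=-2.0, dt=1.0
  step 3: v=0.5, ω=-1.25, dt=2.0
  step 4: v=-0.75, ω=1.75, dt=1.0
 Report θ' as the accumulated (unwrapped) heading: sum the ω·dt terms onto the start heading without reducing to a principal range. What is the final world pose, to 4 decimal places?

(-4.0704, 0.9562, -5.7972)

step 1: θ'=-3.0472 (R=-1.7500) → pose (-4.3506, 0.8828, -3.0472)
step 2: θ'=-5.0472 (R=0.1250) → pose (-4.2208, 0.7173, -5.0472)
step 3: θ'=-7.5472 (R=-0.4000) → pose (-3.4616, 0.7066, -7.5472)
step 4: θ'=-5.7972 (R=-0.4286) → pose (-4.0704, 0.9562, -5.7972)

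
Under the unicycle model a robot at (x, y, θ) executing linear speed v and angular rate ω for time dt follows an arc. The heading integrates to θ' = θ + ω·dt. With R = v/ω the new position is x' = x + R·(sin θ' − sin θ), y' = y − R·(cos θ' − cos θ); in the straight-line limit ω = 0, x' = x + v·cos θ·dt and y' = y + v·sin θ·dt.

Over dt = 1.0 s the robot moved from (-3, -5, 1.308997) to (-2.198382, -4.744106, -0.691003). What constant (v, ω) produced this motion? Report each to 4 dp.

Δθ = -0.691003 − 1.308997 = -2.000000
ω = Δθ/dt = -2.000000/1.0 = -2.0000
R = Δx/(sin θ' − sin θ) = -0.5000
v = R·ω = -0.5000·-2.0000 = 1.0000

v = 1.0000, ω = -2.0000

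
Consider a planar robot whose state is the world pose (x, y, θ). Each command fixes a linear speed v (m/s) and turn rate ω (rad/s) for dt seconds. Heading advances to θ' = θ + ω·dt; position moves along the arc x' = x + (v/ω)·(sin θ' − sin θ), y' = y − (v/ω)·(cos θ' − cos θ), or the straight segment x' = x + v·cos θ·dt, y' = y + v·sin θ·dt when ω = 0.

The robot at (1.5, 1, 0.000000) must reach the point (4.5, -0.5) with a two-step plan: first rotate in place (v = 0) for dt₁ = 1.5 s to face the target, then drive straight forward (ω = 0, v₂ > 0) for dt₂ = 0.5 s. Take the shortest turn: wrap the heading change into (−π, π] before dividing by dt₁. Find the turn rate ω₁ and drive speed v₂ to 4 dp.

heading to target = atan2(-0.5−1, 4.5−1.5) = -0.4636
Δθ = wrap(-0.4636 − 0.0000) = -0.4636; ω₁ = Δθ/dt₁ = -0.3091
distance = √((4.5−1.5)² + (-0.5−1)²) = 3.3541; v₂ = distance/dt₂ = 6.7082

ω₁ = -0.3091, v₂ = 6.7082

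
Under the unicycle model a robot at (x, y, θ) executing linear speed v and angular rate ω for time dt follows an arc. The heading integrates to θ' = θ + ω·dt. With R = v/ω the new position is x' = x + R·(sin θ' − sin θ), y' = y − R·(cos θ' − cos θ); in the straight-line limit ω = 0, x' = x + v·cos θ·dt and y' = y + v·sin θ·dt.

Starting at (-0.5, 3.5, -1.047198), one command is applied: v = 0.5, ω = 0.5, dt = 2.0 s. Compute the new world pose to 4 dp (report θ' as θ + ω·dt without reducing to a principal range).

(0.3188, 3.0011, -0.0472)

θ' = -1.0472 + 0.5·2.0 = -0.0472
R = v/ω = 0.5/0.5 = 1.0000
x' = -0.5 + 1.0000·(sin -0.0472 − sin -1.0472) = 0.3188
y' = 3.5 − 1.0000·(cos -0.0472 − cos -1.0472) = 3.0011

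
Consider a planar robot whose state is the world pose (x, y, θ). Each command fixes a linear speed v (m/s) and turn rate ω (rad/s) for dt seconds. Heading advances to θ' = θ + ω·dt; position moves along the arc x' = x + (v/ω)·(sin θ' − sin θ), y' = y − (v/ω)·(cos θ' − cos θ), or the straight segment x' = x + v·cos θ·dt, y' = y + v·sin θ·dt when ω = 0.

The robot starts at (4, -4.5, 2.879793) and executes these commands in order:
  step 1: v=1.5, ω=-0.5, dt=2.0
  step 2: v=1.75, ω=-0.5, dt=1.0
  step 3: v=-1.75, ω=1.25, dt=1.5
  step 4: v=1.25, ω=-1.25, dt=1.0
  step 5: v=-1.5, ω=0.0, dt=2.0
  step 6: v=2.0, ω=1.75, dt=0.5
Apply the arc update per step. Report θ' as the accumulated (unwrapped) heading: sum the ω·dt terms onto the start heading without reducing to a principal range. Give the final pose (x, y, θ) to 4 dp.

step 1: θ'=1.8798 (R=-3.0000) → pose (1.9185, -2.5145, 1.8798)
step 2: θ'=1.3798 (R=-3.5000) → pose (1.8164, -0.7857, 1.3798)
step 3: θ'=3.2548 (R=-1.4000) → pose (3.3491, -2.4425, 3.2548)
step 4: θ'=2.0048 (R=-1.0000) → pose (2.3289, -1.8694, 2.0048)
step 5: θ'=2.0048 (straight) → pose (3.5904, -4.5913, 2.0048)
step 6: θ'=2.8798 (R=1.1429) → pose (2.8492, -3.9680, 2.8798)

(2.8492, -3.9680, 2.8798)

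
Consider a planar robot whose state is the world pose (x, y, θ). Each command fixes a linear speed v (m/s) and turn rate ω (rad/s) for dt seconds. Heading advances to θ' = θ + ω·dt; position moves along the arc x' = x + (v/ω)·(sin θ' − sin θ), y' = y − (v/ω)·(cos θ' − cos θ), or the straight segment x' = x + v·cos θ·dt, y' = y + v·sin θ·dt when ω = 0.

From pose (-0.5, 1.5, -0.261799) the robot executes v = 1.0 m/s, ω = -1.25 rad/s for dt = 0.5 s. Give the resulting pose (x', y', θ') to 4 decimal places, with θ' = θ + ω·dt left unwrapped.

(-0.0870, 1.2328, -0.8868)

θ' = -0.2618 + -1.25·0.5 = -0.8868
R = v/ω = 1.0/-1.25 = -0.8000
x' = -0.5 + -0.8000·(sin -0.8868 − sin -0.2618) = -0.0870
y' = 1.5 − -0.8000·(cos -0.8868 − cos -0.2618) = 1.2328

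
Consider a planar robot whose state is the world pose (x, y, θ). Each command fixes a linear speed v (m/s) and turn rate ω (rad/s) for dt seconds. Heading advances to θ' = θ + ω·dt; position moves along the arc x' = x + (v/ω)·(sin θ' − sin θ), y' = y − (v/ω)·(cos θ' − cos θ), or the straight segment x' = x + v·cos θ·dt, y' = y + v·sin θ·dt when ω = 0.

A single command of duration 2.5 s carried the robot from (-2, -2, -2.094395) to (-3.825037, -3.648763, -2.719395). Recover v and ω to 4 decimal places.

v = 1.0000, ω = -0.2500

Δθ = -2.719395 − -2.094395 = -0.625000
ω = Δθ/dt = -0.625000/2.5 = -0.2500
R = Δx/(sin θ' − sin θ) = -4.0000
v = R·ω = -4.0000·-0.2500 = 1.0000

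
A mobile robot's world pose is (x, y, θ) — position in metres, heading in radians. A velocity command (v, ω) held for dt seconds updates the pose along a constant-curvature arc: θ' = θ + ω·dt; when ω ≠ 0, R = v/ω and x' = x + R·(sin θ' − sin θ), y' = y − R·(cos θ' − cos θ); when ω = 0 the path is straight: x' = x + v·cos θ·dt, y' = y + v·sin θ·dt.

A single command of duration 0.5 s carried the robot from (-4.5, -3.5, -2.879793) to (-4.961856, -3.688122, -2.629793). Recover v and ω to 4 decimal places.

v = 1.0000, ω = 0.5000

Δθ = -2.629793 − -2.879793 = 0.250000
ω = Δθ/dt = 0.250000/0.5 = 0.5000
R = Δx/(sin θ' − sin θ) = 2.0000
v = R·ω = 2.0000·0.5000 = 1.0000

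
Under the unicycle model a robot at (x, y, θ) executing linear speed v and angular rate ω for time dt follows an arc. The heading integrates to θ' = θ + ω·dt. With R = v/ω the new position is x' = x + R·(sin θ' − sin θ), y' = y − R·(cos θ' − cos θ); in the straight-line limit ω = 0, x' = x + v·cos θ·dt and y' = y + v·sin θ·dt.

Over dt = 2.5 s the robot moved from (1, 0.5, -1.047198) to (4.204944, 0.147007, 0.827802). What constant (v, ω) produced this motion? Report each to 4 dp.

v = 1.5000, ω = 0.7500

Δθ = 0.827802 − -1.047198 = 1.875000
ω = Δθ/dt = 1.875000/2.5 = 0.7500
R = Δx/(sin θ' − sin θ) = 2.0000
v = R·ω = 2.0000·0.7500 = 1.5000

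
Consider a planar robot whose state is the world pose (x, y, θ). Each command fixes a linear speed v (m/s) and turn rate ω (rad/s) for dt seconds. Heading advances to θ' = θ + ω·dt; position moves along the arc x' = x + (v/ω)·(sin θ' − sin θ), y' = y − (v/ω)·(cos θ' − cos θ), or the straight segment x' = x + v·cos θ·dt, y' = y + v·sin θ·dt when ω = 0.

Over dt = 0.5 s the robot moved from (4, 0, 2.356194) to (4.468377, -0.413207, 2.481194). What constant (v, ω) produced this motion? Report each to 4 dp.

v = -1.2500, ω = 0.2500

Δθ = 2.481194 − 2.356194 = 0.125000
ω = Δθ/dt = 0.125000/0.5 = 0.2500
R = Δx/(sin θ' − sin θ) = -5.0000
v = R·ω = -5.0000·0.2500 = -1.2500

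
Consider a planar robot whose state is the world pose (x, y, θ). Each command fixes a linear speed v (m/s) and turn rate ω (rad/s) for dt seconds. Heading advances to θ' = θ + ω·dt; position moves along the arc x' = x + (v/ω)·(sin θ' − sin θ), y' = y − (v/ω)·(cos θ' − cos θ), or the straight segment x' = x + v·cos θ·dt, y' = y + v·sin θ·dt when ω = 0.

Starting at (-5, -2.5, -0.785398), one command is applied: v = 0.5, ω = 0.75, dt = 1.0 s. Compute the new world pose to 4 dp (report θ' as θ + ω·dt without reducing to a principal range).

θ' = -0.7854 + 0.75·1.0 = -0.0354
R = v/ω = 0.5/0.75 = 0.6667
x' = -5 + 0.6667·(sin -0.0354 − sin -0.7854) = -4.5522
y' = -2.5 − 0.6667·(cos -0.0354 − cos -0.7854) = -2.6948

(-4.5522, -2.6948, -0.0354)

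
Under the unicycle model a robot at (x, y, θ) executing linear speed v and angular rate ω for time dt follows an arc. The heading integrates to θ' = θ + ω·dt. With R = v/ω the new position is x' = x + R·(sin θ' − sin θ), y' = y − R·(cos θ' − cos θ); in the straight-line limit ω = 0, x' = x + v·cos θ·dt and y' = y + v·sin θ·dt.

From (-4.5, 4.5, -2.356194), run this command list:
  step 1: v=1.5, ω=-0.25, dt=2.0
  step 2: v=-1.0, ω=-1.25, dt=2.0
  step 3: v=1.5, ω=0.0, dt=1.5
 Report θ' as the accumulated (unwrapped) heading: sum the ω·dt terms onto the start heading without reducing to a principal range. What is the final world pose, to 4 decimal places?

step 1: θ'=-2.8562 (R=-6.0000) → pose (-7.0534, 2.9853, -2.8562)
step 2: θ'=-5.3562 (R=0.8000) → pose (-6.1883, 1.7375, -5.3562)
step 3: θ'=-5.3562 (straight) → pose (-4.8378, 3.5371, -5.3562)

(-4.8378, 3.5371, -5.3562)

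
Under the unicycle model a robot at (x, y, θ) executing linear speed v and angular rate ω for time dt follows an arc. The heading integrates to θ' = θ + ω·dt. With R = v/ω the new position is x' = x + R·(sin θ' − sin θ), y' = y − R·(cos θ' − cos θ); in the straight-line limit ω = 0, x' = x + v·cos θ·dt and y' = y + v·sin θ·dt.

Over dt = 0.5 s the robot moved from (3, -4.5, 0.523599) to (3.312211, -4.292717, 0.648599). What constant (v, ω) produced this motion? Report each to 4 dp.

v = 0.7500, ω = 0.2500

Δθ = 0.648599 − 0.523599 = 0.125000
ω = Δθ/dt = 0.125000/0.5 = 0.2500
R = Δx/(sin θ' − sin θ) = 3.0000
v = R·ω = 3.0000·0.2500 = 0.7500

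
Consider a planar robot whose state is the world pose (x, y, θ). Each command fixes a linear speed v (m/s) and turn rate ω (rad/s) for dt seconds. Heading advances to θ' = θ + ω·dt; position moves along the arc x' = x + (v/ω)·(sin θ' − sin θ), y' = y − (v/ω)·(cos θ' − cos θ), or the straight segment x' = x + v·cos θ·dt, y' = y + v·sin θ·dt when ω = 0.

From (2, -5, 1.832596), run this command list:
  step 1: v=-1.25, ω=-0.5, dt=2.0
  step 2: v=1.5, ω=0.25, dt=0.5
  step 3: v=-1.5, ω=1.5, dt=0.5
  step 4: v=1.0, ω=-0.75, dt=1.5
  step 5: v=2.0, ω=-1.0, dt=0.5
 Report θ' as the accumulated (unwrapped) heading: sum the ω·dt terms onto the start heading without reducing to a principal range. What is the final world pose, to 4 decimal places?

(3.2530, -5.8382, 0.0826)

step 1: θ'=0.8326 (R=2.5000) → pose (1.4344, -7.3294, 0.8326)
step 2: θ'=0.9576 (R=6.0000) → pose (1.9032, -6.7446, 0.9576)
step 3: θ'=1.7076 (R=-1.0000) → pose (1.7303, -7.4565, 1.7076)
step 4: θ'=0.5826 (R=-1.3333) → pose (2.3176, -6.1613, 0.5826)
step 5: θ'=0.0826 (R=-2.0000) → pose (3.2530, -5.8382, 0.0826)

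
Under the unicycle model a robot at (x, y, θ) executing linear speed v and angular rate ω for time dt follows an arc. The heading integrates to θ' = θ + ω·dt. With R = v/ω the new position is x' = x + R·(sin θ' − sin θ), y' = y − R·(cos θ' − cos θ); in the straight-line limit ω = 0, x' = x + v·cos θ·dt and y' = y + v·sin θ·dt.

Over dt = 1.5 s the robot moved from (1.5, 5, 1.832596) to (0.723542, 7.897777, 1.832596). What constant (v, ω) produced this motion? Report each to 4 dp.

Δθ = 1.832596 − 1.832596 = 0.000000
ω = Δθ/dt = 0.000000/1.5 = 0.0000
ω = 0 → v = (Δx·cos θ + Δy·sin θ)/dt = 2.0000

v = 2.0000, ω = 0.0000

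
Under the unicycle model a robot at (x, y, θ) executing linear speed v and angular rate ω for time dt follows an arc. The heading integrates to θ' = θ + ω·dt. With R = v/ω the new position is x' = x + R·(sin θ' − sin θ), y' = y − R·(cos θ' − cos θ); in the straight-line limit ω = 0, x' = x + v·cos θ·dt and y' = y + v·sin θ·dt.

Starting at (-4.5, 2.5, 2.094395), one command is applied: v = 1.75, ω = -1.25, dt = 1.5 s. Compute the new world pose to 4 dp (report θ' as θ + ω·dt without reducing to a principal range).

(-3.5923, 4.5664, 0.2194)

θ' = 2.0944 + -1.25·1.5 = 0.2194
R = v/ω = 1.75/-1.25 = -1.4000
x' = -4.5 + -1.4000·(sin 0.2194 − sin 2.0944) = -3.5923
y' = 2.5 − -1.4000·(cos 0.2194 − cos 2.0944) = 4.5664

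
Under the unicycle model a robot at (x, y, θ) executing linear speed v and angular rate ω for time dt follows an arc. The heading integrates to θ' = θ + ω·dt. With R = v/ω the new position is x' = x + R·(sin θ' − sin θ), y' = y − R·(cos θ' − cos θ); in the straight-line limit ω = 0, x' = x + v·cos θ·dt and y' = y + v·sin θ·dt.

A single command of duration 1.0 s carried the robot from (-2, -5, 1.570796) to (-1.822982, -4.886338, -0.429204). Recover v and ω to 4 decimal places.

Δθ = -0.429204 − 1.570796 = -2.000000
ω = Δθ/dt = -2.000000/1.0 = -2.0000
R = Δx/(sin θ' − sin θ) = -0.1250
v = R·ω = -0.1250·-2.0000 = 0.2500

v = 0.2500, ω = -2.0000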